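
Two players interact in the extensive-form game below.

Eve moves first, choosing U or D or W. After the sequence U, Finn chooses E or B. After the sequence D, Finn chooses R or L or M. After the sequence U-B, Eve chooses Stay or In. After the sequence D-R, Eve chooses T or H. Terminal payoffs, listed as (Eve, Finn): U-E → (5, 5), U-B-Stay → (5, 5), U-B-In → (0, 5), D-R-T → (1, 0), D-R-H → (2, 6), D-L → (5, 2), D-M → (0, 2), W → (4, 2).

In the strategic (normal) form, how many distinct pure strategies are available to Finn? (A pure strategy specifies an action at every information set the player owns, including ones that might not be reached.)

6

Finn owns the node after U with actions {E, B} — two choices.
Finn owns the node after D with actions {R, L, M} — three choices.
A pure strategy fixes one action at each information set independently, so the count is the product 2 × 3 = 6.
(For reference, Eve has 12 pure strategies, giving a 6×12 normal-form matrix.)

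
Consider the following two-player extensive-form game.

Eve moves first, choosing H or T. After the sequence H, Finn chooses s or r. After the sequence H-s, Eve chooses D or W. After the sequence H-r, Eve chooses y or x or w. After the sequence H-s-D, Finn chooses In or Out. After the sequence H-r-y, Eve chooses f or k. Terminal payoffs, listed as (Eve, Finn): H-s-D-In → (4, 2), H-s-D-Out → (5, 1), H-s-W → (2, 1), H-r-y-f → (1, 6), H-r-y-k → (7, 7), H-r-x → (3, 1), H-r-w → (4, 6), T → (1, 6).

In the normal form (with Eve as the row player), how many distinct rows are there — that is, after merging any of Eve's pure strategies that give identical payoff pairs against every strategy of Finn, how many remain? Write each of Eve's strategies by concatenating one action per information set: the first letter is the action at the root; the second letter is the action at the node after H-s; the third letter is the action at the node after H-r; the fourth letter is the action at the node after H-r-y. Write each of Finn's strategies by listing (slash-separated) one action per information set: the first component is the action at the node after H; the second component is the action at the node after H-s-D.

9

Eve has 24 pure strategies: HDyf, HDyk, HDxf, HDxk, HDwf, HDwk, HWyf, HWyk, HWxf, HWxk, HWwf, HWwk, TDyf, TDyk, TDxf, TDxk, TDwf, TDwk, TWyf, TWyk, TWxf, TWxk, TWwf, TWwk. Columns: s/In, s/Out, r/In, r/Out.
{HDyf} → row (4,2) (5,1) (1,6) (1,6)
{HDyk} → row (4,2) (5,1) (7,7) (7,7)
{HDxf, HDxk} → row (4,2) (5,1) (3,1) (3,1)
{HDwf, HDwk} → row (4,2) (5,1) (4,6) (4,6)
{HWyf} → row (2,1) (2,1) (1,6) (1,6)
{HWyk} → row (2,1) (2,1) (7,7) (7,7)
{HWxf, HWxk} → row (2,1) (2,1) (3,1) (3,1)
{HWwf, HWwk} → row (2,1) (2,1) (4,6) (4,6)
{TDyf, TDyk, TDxf, TDxk, TDwf, TDwk, TWyf, TWyk, TWxf, TWxk, TWwf, TWwk} → row (1,6) (1,6) (1,6) (1,6)
That's 9 distinct rows out of 24 strategies.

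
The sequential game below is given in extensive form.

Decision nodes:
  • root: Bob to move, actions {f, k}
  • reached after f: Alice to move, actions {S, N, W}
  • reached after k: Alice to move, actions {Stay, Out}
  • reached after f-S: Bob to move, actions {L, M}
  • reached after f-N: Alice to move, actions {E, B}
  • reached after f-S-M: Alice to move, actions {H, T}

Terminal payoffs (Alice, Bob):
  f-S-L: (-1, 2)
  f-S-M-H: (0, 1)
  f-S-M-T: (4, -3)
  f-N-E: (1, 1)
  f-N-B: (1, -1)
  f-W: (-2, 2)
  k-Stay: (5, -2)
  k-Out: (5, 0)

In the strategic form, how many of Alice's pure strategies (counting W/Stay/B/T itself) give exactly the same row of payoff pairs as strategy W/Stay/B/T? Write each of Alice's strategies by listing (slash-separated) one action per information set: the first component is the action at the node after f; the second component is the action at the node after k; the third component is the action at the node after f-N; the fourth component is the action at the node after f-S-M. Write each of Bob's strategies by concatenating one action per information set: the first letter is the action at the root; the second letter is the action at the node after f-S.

4

Row for W/Stay/B/T (columns fL, fM, kL, kM): (-2,2) (-2,2) (5,-2) (5,-2).
Under W/Stay/B/T, Alice's choice at the node after f-N and at the node after f-S-M can never be reached regardless of what Bob does, so varying those choices leaves every outcome unchanged.
Holding the reachable choices fixed and varying the unreachable ones freely already gives 2 × 2 = 4 equivalent strategies.
No other strategy reproduces this row, so those 4 are the full class: W/Stay/E/H, W/Stay/E/T, W/Stay/B/H, W/Stay/B/T.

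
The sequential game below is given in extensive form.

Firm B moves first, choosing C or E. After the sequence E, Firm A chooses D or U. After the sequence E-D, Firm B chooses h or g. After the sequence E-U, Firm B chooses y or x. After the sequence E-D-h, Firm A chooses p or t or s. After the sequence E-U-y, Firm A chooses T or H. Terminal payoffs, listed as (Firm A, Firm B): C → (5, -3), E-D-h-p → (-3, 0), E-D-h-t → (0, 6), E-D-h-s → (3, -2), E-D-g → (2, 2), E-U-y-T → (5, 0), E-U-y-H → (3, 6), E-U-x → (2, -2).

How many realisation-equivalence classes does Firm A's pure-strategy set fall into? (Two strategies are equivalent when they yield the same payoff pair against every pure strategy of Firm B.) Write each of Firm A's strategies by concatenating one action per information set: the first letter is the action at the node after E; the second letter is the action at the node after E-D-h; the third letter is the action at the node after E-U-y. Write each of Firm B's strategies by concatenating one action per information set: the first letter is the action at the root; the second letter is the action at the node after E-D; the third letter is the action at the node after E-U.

Firm A has 12 pure strategies: DpT, DpH, DtT, DtH, DsT, DsH, UpT, UpH, UtT, UtH, UsT, UsH. Columns: Chy, Chx, Cgy, Cgx, Ehy, Ehx, Egy, Egx.
{DpT, DpH} → row (5,-3) (5,-3) (5,-3) (5,-3) (-3,0) (-3,0) (2,2) (2,2)
{DtT, DtH} → row (5,-3) (5,-3) (5,-3) (5,-3) (0,6) (0,6) (2,2) (2,2)
{DsT, DsH} → row (5,-3) (5,-3) (5,-3) (5,-3) (3,-2) (3,-2) (2,2) (2,2)
{UpT, UtT, UsT} → row (5,-3) (5,-3) (5,-3) (5,-3) (5,0) (2,-2) (5,0) (2,-2)
{UpH, UtH, UsH} → row (5,-3) (5,-3) (5,-3) (5,-3) (3,6) (2,-2) (3,6) (2,-2)
That's 5 distinct rows out of 12 strategies.

5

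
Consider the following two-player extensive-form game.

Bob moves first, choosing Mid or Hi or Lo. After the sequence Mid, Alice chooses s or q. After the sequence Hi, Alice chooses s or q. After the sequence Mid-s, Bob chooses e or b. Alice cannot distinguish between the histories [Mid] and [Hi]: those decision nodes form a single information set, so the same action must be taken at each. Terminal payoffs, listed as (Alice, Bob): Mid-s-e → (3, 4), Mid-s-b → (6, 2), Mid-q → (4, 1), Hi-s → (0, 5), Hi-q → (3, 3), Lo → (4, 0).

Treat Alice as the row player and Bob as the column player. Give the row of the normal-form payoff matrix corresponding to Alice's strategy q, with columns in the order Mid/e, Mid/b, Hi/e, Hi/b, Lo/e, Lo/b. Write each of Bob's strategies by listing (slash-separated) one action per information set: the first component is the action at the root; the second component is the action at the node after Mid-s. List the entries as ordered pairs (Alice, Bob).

(4,1) (4,1) (3,3) (3,3) (4,0) (4,0)

vs Mid/e: Bob plays Mid → Alice plays q at [Mid] → (4, 1)
vs Mid/b: Bob plays Mid → Alice plays q at [Mid] → (4, 1)
vs Hi/e: Bob plays Hi → Alice plays q at [Hi] → (3, 3)
vs Hi/b: Bob plays Hi → Alice plays q at [Hi] → (3, 3)
vs Lo/e: Bob plays Lo → (4, 0)
vs Lo/b: Bob plays Lo → (4, 0)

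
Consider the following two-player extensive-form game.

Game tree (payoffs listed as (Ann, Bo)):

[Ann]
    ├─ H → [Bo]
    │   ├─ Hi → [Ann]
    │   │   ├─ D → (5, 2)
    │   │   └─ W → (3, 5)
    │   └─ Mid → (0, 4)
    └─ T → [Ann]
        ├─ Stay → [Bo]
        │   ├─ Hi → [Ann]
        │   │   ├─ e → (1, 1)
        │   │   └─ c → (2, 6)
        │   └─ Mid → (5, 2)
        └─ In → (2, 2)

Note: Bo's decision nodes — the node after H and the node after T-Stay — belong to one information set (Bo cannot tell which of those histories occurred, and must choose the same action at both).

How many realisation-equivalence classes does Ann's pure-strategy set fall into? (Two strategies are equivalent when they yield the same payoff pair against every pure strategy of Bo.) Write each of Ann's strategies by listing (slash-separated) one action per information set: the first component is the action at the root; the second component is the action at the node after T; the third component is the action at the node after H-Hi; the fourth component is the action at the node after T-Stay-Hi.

5

Ann has 16 pure strategies: H/Stay/D/e, H/Stay/D/c, H/Stay/W/e, H/Stay/W/c, H/In/D/e, H/In/D/c, H/In/W/e, H/In/W/c, T/Stay/D/e, T/Stay/D/c, T/Stay/W/e, T/Stay/W/c, T/In/D/e, T/In/D/c, T/In/W/e, T/In/W/c. Columns: Hi, Mid.
{H/Stay/D/e, H/Stay/D/c, H/In/D/e, H/In/D/c} → row (5,2) (0,4)
{H/Stay/W/e, H/Stay/W/c, H/In/W/e, H/In/W/c} → row (3,5) (0,4)
{T/Stay/D/e, T/Stay/W/e} → row (1,1) (5,2)
{T/Stay/D/c, T/Stay/W/c} → row (2,6) (5,2)
{T/In/D/e, T/In/D/c, T/In/W/e, T/In/W/c} → row (2,2) (2,2)
That's 5 distinct rows out of 16 strategies.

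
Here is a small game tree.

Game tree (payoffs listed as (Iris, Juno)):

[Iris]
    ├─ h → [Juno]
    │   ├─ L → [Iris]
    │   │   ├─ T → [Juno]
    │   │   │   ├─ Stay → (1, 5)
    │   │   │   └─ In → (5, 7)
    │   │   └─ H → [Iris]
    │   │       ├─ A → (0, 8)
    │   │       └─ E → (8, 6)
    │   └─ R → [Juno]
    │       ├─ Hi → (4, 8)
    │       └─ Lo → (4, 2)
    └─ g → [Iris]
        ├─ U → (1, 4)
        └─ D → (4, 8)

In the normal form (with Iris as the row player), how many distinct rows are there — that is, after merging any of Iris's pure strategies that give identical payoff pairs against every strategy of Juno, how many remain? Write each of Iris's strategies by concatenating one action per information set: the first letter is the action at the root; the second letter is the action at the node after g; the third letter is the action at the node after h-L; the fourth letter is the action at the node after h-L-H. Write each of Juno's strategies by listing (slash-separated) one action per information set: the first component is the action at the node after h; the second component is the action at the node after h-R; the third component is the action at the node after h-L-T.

Iris has 16 pure strategies: hUTA, hUTE, hUHA, hUHE, hDTA, hDTE, hDHA, hDHE, gUTA, gUTE, gUHA, gUHE, gDTA, gDTE, gDHA, gDHE. Columns: L/Hi/Stay, L/Hi/In, L/Lo/Stay, L/Lo/In, R/Hi/Stay, R/Hi/In, R/Lo/Stay, R/Lo/In.
{hUTA, hUTE, hDTA, hDTE} → row (1,5) (5,7) (1,5) (5,7) (4,8) (4,8) (4,2) (4,2)
{hUHA, hDHA} → row (0,8) (0,8) (0,8) (0,8) (4,8) (4,8) (4,2) (4,2)
{hUHE, hDHE} → row (8,6) (8,6) (8,6) (8,6) (4,8) (4,8) (4,2) (4,2)
{gUTA, gUTE, gUHA, gUHE} → row (1,4) (1,4) (1,4) (1,4) (1,4) (1,4) (1,4) (1,4)
{gDTA, gDTE, gDHA, gDHE} → row (4,8) (4,8) (4,8) (4,8) (4,8) (4,8) (4,8) (4,8)
That's 5 distinct rows out of 16 strategies.

5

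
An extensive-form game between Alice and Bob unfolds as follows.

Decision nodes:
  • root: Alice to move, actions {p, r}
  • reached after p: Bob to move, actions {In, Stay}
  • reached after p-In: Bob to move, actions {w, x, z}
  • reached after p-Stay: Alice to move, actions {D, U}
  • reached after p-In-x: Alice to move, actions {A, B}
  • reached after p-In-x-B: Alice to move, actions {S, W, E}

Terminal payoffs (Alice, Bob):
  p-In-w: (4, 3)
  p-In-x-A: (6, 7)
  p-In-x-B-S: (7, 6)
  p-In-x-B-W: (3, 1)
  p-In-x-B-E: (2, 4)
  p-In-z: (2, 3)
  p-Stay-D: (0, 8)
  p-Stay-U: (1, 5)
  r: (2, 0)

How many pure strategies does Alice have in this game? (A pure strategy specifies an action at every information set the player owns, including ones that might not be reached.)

Alice owns the root with actions {p, r} — two choices.
Alice owns the node after p-Stay with actions {D, U} — two choices.
Alice owns the node after p-In-x with actions {A, B} — two choices.
Alice owns the node after p-In-x-B with actions {S, W, E} — three choices.
A pure strategy fixes one action at each information set independently, so the count is the product 2 × 2 × 2 × 3 = 24.

24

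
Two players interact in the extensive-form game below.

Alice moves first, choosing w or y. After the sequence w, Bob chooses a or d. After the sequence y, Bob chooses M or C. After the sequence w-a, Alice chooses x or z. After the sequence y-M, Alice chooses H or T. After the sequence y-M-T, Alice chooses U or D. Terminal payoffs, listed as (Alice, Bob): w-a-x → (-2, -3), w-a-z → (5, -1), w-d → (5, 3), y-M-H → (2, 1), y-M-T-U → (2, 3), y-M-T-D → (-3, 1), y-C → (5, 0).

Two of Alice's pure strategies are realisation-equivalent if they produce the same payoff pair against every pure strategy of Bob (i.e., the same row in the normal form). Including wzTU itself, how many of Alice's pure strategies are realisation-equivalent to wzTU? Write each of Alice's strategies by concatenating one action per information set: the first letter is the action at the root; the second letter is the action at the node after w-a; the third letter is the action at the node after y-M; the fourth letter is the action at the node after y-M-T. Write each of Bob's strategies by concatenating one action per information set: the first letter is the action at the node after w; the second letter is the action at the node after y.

4

Row for wzTU (columns aM, aC, dM, dC): (5,-1) (5,-1) (5,3) (5,3).
Under wzTU, Alice's choice at the node after y-M and at the node after y-M-T can never be reached regardless of what Bob does, so varying those choices leaves every outcome unchanged.
Holding the reachable choices fixed and varying the unreachable ones freely already gives 2 × 2 = 4 equivalent strategies.
No other strategy reproduces this row, so those 4 are the full class: wzHU, wzHD, wzTU, wzTD.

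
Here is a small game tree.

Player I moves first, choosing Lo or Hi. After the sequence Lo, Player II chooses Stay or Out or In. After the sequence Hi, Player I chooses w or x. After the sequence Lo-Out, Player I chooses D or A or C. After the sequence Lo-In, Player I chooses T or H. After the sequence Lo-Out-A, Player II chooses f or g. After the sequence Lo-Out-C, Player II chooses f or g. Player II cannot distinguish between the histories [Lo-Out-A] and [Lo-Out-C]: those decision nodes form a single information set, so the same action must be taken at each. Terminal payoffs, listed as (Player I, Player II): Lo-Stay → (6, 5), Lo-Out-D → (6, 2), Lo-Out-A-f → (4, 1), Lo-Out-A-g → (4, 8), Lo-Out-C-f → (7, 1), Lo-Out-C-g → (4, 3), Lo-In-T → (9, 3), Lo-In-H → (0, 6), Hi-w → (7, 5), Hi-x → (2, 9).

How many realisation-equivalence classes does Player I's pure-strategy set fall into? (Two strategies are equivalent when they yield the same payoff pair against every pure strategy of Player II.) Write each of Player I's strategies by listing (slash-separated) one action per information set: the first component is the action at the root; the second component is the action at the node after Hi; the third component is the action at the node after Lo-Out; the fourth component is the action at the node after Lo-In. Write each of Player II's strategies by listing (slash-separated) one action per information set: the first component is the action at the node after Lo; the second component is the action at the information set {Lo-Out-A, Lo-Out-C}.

8

Player I has 24 pure strategies: Lo/w/D/T, Lo/w/D/H, Lo/w/A/T, Lo/w/A/H, Lo/w/C/T, Lo/w/C/H, Lo/x/D/T, Lo/x/D/H, Lo/x/A/T, Lo/x/A/H, Lo/x/C/T, Lo/x/C/H, Hi/w/D/T, Hi/w/D/H, Hi/w/A/T, Hi/w/A/H, Hi/w/C/T, Hi/w/C/H, Hi/x/D/T, Hi/x/D/H, Hi/x/A/T, Hi/x/A/H, Hi/x/C/T, Hi/x/C/H. Columns: Stay/f, Stay/g, Out/f, Out/g, In/f, In/g.
{Lo/w/D/T, Lo/x/D/T} → row (6,5) (6,5) (6,2) (6,2) (9,3) (9,3)
{Lo/w/D/H, Lo/x/D/H} → row (6,5) (6,5) (6,2) (6,2) (0,6) (0,6)
{Lo/w/A/T, Lo/x/A/T} → row (6,5) (6,5) (4,1) (4,8) (9,3) (9,3)
{Lo/w/A/H, Lo/x/A/H} → row (6,5) (6,5) (4,1) (4,8) (0,6) (0,6)
{Lo/w/C/T, Lo/x/C/T} → row (6,5) (6,5) (7,1) (4,3) (9,3) (9,3)
{Lo/w/C/H, Lo/x/C/H} → row (6,5) (6,5) (7,1) (4,3) (0,6) (0,6)
{Hi/w/D/T, Hi/w/D/H, Hi/w/A/T, Hi/w/A/H, Hi/w/C/T, Hi/w/C/H} → row (7,5) (7,5) (7,5) (7,5) (7,5) (7,5)
{Hi/x/D/T, Hi/x/D/H, Hi/x/A/T, Hi/x/A/H, Hi/x/C/T, Hi/x/C/H} → row (2,9) (2,9) (2,9) (2,9) (2,9) (2,9)
That's 8 distinct rows out of 24 strategies.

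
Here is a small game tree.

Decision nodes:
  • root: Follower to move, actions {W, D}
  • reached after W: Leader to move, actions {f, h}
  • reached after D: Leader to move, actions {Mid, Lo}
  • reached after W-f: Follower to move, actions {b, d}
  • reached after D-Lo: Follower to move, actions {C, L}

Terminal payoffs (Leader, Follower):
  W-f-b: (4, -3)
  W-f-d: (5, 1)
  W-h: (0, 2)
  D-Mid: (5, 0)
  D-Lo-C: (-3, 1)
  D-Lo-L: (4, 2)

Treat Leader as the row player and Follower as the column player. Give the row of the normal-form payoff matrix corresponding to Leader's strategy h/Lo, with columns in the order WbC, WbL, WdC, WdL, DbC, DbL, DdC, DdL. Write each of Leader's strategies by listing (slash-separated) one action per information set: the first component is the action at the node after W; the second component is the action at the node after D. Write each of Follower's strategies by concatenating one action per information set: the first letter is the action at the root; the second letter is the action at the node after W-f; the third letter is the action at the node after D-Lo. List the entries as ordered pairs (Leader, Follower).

(0,2) (0,2) (0,2) (0,2) (-3,1) (4,2) (-3,1) (4,2)

vs WbC: Follower plays W → Leader plays h at [W] → (0, 2)
vs WbL: Follower plays W → Leader plays h at [W] → (0, 2)
vs WdC: Follower plays W → Leader plays h at [W] → (0, 2)
vs WdL: Follower plays W → Leader plays h at [W] → (0, 2)
vs DbC: Follower plays D → Leader plays Lo at [D] → Follower plays C at [D-Lo] → (-3, 1)
vs DbL: Follower plays D → Leader plays Lo at [D] → Follower plays L at [D-Lo] → (4, 2)
vs DdC: Follower plays D → Leader plays Lo at [D] → Follower plays C at [D-Lo] → (-3, 1)
vs DdL: Follower plays D → Leader plays Lo at [D] → Follower plays L at [D-Lo] → (4, 2)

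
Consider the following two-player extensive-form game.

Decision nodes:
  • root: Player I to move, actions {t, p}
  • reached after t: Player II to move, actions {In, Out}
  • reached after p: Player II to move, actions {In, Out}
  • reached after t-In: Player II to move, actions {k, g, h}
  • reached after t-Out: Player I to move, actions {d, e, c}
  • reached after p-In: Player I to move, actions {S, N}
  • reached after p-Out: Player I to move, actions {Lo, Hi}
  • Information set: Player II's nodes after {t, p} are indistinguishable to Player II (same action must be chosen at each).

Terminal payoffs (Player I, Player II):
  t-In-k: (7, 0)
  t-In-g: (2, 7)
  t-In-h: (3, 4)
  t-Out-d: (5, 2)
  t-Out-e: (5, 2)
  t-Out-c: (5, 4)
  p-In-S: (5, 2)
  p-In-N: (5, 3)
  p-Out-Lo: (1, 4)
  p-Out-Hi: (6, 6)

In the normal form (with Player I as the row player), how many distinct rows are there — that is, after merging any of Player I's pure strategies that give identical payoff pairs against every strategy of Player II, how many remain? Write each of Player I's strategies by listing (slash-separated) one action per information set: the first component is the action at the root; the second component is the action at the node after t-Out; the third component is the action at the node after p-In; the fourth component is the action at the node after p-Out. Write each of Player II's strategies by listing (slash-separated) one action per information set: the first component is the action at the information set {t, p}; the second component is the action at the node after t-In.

6

Player I has 24 pure strategies: t/d/S/Lo, t/d/S/Hi, t/d/N/Lo, t/d/N/Hi, t/e/S/Lo, t/e/S/Hi, t/e/N/Lo, t/e/N/Hi, t/c/S/Lo, t/c/S/Hi, t/c/N/Lo, t/c/N/Hi, p/d/S/Lo, p/d/S/Hi, p/d/N/Lo, p/d/N/Hi, p/e/S/Lo, p/e/S/Hi, p/e/N/Lo, p/e/N/Hi, p/c/S/Lo, p/c/S/Hi, p/c/N/Lo, p/c/N/Hi. Columns: In/k, In/g, In/h, Out/k, Out/g, Out/h.
{t/d/S/Lo, t/d/S/Hi, t/d/N/Lo, t/d/N/Hi, t/e/S/Lo, t/e/S/Hi, t/e/N/Lo, t/e/N/Hi} → row (7,0) (2,7) (3,4) (5,2) (5,2) (5,2)
{t/c/S/Lo, t/c/S/Hi, t/c/N/Lo, t/c/N/Hi} → row (7,0) (2,7) (3,4) (5,4) (5,4) (5,4)
{p/d/S/Lo, p/e/S/Lo, p/c/S/Lo} → row (5,2) (5,2) (5,2) (1,4) (1,4) (1,4)
{p/d/S/Hi, p/e/S/Hi, p/c/S/Hi} → row (5,2) (5,2) (5,2) (6,6) (6,6) (6,6)
{p/d/N/Lo, p/e/N/Lo, p/c/N/Lo} → row (5,3) (5,3) (5,3) (1,4) (1,4) (1,4)
{p/d/N/Hi, p/e/N/Hi, p/c/N/Hi} → row (5,3) (5,3) (5,3) (6,6) (6,6) (6,6)
That's 6 distinct rows out of 24 strategies.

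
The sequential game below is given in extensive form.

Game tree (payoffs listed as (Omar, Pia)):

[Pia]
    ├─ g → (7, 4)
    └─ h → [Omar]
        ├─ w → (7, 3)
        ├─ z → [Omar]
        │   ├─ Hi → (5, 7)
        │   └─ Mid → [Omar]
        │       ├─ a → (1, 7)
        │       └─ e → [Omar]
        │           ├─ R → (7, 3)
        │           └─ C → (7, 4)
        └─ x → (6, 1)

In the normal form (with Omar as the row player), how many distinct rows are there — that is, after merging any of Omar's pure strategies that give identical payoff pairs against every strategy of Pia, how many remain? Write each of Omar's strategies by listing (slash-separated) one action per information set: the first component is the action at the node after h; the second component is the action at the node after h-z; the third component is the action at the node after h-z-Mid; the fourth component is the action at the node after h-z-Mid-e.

Omar has 24 pure strategies: w/Hi/a/R, w/Hi/a/C, w/Hi/e/R, w/Hi/e/C, w/Mid/a/R, w/Mid/a/C, w/Mid/e/R, w/Mid/e/C, z/Hi/a/R, z/Hi/a/C, z/Hi/e/R, z/Hi/e/C, z/Mid/a/R, z/Mid/a/C, z/Mid/e/R, z/Mid/e/C, x/Hi/a/R, x/Hi/a/C, x/Hi/e/R, x/Hi/e/C, x/Mid/a/R, x/Mid/a/C, x/Mid/e/R, x/Mid/e/C. Columns: g, h.
{w/Hi/a/R, w/Hi/a/C, w/Hi/e/R, w/Hi/e/C, w/Mid/a/R, w/Mid/a/C, w/Mid/e/R, w/Mid/e/C, z/Mid/e/R} → row (7,4) (7,3)
{z/Hi/a/R, z/Hi/a/C, z/Hi/e/R, z/Hi/e/C} → row (7,4) (5,7)
{z/Mid/a/R, z/Mid/a/C} → row (7,4) (1,7)
{z/Mid/e/C} → row (7,4) (7,4)
{x/Hi/a/R, x/Hi/a/C, x/Hi/e/R, x/Hi/e/C, x/Mid/a/R, x/Mid/a/C, x/Mid/e/R, x/Mid/e/C} → row (7,4) (6,1)
That's 5 distinct rows out of 24 strategies.

5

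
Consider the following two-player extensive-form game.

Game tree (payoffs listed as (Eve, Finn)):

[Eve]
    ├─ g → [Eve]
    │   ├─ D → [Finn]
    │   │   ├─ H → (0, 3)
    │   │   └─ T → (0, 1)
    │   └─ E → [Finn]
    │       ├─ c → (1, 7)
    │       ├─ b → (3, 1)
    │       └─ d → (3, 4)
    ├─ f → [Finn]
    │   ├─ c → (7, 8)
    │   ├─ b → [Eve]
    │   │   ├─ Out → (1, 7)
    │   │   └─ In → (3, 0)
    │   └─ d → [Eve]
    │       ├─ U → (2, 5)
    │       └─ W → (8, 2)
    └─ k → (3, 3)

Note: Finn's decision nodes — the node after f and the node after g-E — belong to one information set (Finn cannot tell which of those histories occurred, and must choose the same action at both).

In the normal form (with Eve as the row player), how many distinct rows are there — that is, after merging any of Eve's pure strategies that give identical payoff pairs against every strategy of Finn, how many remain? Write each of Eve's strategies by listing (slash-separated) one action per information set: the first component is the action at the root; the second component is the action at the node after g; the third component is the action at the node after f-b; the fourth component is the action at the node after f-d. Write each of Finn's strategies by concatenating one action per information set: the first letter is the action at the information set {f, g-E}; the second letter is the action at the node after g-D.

Eve has 24 pure strategies: g/D/Out/U, g/D/Out/W, g/D/In/U, g/D/In/W, g/E/Out/U, g/E/Out/W, g/E/In/U, g/E/In/W, f/D/Out/U, f/D/Out/W, f/D/In/U, f/D/In/W, f/E/Out/U, f/E/Out/W, f/E/In/U, f/E/In/W, k/D/Out/U, k/D/Out/W, k/D/In/U, k/D/In/W, k/E/Out/U, k/E/Out/W, k/E/In/U, k/E/In/W. Columns: cH, cT, bH, bT, dH, dT.
{g/D/Out/U, g/D/Out/W, g/D/In/U, g/D/In/W} → row (0,3) (0,1) (0,3) (0,1) (0,3) (0,1)
{g/E/Out/U, g/E/Out/W, g/E/In/U, g/E/In/W} → row (1,7) (1,7) (3,1) (3,1) (3,4) (3,4)
{f/D/Out/U, f/E/Out/U} → row (7,8) (7,8) (1,7) (1,7) (2,5) (2,5)
{f/D/Out/W, f/E/Out/W} → row (7,8) (7,8) (1,7) (1,7) (8,2) (8,2)
{f/D/In/U, f/E/In/U} → row (7,8) (7,8) (3,0) (3,0) (2,5) (2,5)
{f/D/In/W, f/E/In/W} → row (7,8) (7,8) (3,0) (3,0) (8,2) (8,2)
{k/D/Out/U, k/D/Out/W, k/D/In/U, k/D/In/W, k/E/Out/U, k/E/Out/W, k/E/In/U, k/E/In/W} → row (3,3) (3,3) (3,3) (3,3) (3,3) (3,3)
That's 7 distinct rows out of 24 strategies.

7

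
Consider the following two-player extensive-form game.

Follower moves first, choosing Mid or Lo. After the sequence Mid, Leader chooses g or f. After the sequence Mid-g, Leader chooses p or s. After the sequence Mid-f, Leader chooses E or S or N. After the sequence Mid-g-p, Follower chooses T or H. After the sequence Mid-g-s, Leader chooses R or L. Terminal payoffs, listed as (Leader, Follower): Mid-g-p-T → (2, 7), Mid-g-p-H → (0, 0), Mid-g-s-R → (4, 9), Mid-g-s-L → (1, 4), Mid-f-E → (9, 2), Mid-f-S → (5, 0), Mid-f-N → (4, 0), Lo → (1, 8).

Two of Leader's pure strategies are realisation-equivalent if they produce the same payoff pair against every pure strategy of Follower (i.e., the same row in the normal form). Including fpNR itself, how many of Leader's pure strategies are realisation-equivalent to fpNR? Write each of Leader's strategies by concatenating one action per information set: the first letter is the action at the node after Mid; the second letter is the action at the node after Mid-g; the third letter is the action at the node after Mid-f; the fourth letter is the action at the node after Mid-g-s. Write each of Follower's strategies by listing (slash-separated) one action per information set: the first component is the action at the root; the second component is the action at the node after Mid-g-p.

4

Row for fpNR (columns Mid/T, Mid/H, Lo/T, Lo/H): (4,0) (4,0) (1,8) (1,8).
Under fpNR, Leader's choice at the node after Mid-g and at the node after Mid-g-s can never be reached regardless of what Follower does, so varying those choices leaves every outcome unchanged.
Holding the reachable choices fixed and varying the unreachable ones freely already gives 2 × 2 = 4 equivalent strategies.
No other strategy reproduces this row, so those 4 are the full class: fpNR, fpNL, fsNR, fsNL.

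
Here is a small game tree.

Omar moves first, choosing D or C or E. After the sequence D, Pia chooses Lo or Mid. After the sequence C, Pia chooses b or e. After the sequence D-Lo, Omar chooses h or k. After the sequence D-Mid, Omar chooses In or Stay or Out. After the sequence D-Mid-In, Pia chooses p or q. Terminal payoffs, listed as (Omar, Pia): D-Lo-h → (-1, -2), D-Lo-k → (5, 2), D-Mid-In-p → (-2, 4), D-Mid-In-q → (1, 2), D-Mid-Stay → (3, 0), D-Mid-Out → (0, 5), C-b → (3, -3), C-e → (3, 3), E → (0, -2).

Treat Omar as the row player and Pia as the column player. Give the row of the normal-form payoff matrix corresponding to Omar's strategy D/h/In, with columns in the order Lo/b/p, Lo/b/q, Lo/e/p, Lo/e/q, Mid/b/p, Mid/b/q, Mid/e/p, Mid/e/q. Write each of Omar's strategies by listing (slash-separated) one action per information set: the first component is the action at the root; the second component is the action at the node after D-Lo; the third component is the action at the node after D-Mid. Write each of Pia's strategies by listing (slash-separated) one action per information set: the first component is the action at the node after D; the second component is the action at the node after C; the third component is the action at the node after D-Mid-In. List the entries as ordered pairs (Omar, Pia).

(-1,-2) (-1,-2) (-1,-2) (-1,-2) (-2,4) (1,2) (-2,4) (1,2)

vs Lo/b/p: Omar plays D → Pia plays Lo at [D] → Omar plays h at [D-Lo] → (-1, -2)
vs Lo/b/q: Omar plays D → Pia plays Lo at [D] → Omar plays h at [D-Lo] → (-1, -2)
vs Lo/e/p: Omar plays D → Pia plays Lo at [D] → Omar plays h at [D-Lo] → (-1, -2)
vs Lo/e/q: Omar plays D → Pia plays Lo at [D] → Omar plays h at [D-Lo] → (-1, -2)
vs Mid/b/p: Omar plays D → Pia plays Mid at [D] → Omar plays In at [D-Mid] → Pia plays p at [D-Mid-In] → (-2, 4)
vs Mid/b/q: Omar plays D → Pia plays Mid at [D] → Omar plays In at [D-Mid] → Pia plays q at [D-Mid-In] → (1, 2)
vs Mid/e/p: Omar plays D → Pia plays Mid at [D] → Omar plays In at [D-Mid] → Pia plays p at [D-Mid-In] → (-2, 4)
vs Mid/e/q: Omar plays D → Pia plays Mid at [D] → Omar plays In at [D-Mid] → Pia plays q at [D-Mid-In] → (1, 2)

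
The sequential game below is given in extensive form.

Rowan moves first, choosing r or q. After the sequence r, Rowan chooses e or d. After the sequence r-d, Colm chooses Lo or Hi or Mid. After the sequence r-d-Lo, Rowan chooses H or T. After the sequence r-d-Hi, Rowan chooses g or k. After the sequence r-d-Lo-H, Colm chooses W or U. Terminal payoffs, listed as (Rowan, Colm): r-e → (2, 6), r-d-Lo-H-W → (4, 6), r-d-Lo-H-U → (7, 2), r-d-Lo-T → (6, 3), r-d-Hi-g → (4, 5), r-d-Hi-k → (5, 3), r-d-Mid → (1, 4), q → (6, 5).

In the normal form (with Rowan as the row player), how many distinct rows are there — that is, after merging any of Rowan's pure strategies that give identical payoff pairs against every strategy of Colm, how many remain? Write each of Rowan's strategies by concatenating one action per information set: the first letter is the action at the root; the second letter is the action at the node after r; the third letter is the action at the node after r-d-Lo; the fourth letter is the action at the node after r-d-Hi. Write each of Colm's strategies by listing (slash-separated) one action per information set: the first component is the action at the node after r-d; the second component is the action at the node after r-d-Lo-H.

6

Rowan has 16 pure strategies: reHg, reHk, reTg, reTk, rdHg, rdHk, rdTg, rdTk, qeHg, qeHk, qeTg, qeTk, qdHg, qdHk, qdTg, qdTk. Columns: Lo/W, Lo/U, Hi/W, Hi/U, Mid/W, Mid/U.
{reHg, reHk, reTg, reTk} → row (2,6) (2,6) (2,6) (2,6) (2,6) (2,6)
{rdHg} → row (4,6) (7,2) (4,5) (4,5) (1,4) (1,4)
{rdHk} → row (4,6) (7,2) (5,3) (5,3) (1,4) (1,4)
{rdTg} → row (6,3) (6,3) (4,5) (4,5) (1,4) (1,4)
{rdTk} → row (6,3) (6,3) (5,3) (5,3) (1,4) (1,4)
{qeHg, qeHk, qeTg, qeTk, qdHg, qdHk, qdTg, qdTk} → row (6,5) (6,5) (6,5) (6,5) (6,5) (6,5)
That's 6 distinct rows out of 16 strategies.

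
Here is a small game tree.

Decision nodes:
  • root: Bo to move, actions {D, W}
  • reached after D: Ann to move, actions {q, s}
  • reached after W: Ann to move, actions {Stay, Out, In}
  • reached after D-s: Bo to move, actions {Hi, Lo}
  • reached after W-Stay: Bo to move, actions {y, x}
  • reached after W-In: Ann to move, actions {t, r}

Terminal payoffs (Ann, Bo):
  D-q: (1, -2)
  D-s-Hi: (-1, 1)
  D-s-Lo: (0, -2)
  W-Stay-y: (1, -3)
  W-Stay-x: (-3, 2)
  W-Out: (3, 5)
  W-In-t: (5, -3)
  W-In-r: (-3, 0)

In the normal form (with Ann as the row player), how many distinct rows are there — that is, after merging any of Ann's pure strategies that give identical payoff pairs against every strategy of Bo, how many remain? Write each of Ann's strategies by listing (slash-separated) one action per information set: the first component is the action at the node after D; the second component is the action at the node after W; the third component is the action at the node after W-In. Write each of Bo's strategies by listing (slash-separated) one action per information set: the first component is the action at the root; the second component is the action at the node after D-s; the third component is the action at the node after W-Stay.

8

Ann has 12 pure strategies: q/Stay/t, q/Stay/r, q/Out/t, q/Out/r, q/In/t, q/In/r, s/Stay/t, s/Stay/r, s/Out/t, s/Out/r, s/In/t, s/In/r. Columns: D/Hi/y, D/Hi/x, D/Lo/y, D/Lo/x, W/Hi/y, W/Hi/x, W/Lo/y, W/Lo/x.
{q/Stay/t, q/Stay/r} → row (1,-2) (1,-2) (1,-2) (1,-2) (1,-3) (-3,2) (1,-3) (-3,2)
{q/Out/t, q/Out/r} → row (1,-2) (1,-2) (1,-2) (1,-2) (3,5) (3,5) (3,5) (3,5)
{q/In/t} → row (1,-2) (1,-2) (1,-2) (1,-2) (5,-3) (5,-3) (5,-3) (5,-3)
{q/In/r} → row (1,-2) (1,-2) (1,-2) (1,-2) (-3,0) (-3,0) (-3,0) (-3,0)
{s/Stay/t, s/Stay/r} → row (-1,1) (-1,1) (0,-2) (0,-2) (1,-3) (-3,2) (1,-3) (-3,2)
{s/Out/t, s/Out/r} → row (-1,1) (-1,1) (0,-2) (0,-2) (3,5) (3,5) (3,5) (3,5)
{s/In/t} → row (-1,1) (-1,1) (0,-2) (0,-2) (5,-3) (5,-3) (5,-3) (5,-3)
{s/In/r} → row (-1,1) (-1,1) (0,-2) (0,-2) (-3,0) (-3,0) (-3,0) (-3,0)
That's 8 distinct rows out of 12 strategies.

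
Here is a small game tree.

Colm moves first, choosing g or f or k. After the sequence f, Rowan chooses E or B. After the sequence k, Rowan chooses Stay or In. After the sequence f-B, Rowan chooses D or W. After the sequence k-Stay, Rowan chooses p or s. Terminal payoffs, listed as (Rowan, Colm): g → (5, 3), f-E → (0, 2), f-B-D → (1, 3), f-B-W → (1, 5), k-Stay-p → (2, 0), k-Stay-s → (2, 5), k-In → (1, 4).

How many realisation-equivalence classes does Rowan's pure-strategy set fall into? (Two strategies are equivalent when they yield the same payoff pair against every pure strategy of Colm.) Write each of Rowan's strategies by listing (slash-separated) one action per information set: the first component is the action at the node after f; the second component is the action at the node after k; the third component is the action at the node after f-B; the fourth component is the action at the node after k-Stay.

Rowan has 16 pure strategies: E/Stay/D/p, E/Stay/D/s, E/Stay/W/p, E/Stay/W/s, E/In/D/p, E/In/D/s, E/In/W/p, E/In/W/s, B/Stay/D/p, B/Stay/D/s, B/Stay/W/p, B/Stay/W/s, B/In/D/p, B/In/D/s, B/In/W/p, B/In/W/s. Columns: g, f, k.
{E/Stay/D/p, E/Stay/W/p} → row (5,3) (0,2) (2,0)
{E/Stay/D/s, E/Stay/W/s} → row (5,3) (0,2) (2,5)
{E/In/D/p, E/In/D/s, E/In/W/p, E/In/W/s} → row (5,3) (0,2) (1,4)
{B/Stay/D/p} → row (5,3) (1,3) (2,0)
{B/Stay/D/s} → row (5,3) (1,3) (2,5)
{B/Stay/W/p} → row (5,3) (1,5) (2,0)
{B/Stay/W/s} → row (5,3) (1,5) (2,5)
{B/In/D/p, B/In/D/s} → row (5,3) (1,3) (1,4)
{B/In/W/p, B/In/W/s} → row (5,3) (1,5) (1,4)
That's 9 distinct rows out of 16 strategies.

9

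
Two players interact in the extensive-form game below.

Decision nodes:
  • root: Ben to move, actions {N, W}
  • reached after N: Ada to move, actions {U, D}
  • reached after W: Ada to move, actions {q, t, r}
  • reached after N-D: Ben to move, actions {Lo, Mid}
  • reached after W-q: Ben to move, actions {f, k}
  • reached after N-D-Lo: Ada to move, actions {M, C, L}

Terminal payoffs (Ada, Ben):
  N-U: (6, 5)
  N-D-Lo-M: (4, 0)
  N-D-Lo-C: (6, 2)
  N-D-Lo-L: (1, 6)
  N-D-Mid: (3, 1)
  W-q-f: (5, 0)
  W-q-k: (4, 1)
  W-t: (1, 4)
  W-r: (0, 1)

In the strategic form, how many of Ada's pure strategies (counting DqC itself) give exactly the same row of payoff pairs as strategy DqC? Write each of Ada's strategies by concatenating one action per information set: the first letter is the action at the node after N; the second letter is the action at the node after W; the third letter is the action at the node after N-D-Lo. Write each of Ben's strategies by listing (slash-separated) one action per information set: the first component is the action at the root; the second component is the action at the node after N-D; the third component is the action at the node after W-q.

1

Row for DqC (columns N/Lo/f, N/Lo/k, N/Mid/f, N/Mid/k, W/Lo/f, W/Lo/k, W/Mid/f, W/Mid/k): (6,2) (6,2) (3,1) (3,1) (5,0) (4,1) (5,0) (4,1).
Every one of Ada's information sets is on the play path for some reply by Ben when Ada follows DqC.
Changing the action at any of them therefore changes at least one column, so only DqC itself gives this row.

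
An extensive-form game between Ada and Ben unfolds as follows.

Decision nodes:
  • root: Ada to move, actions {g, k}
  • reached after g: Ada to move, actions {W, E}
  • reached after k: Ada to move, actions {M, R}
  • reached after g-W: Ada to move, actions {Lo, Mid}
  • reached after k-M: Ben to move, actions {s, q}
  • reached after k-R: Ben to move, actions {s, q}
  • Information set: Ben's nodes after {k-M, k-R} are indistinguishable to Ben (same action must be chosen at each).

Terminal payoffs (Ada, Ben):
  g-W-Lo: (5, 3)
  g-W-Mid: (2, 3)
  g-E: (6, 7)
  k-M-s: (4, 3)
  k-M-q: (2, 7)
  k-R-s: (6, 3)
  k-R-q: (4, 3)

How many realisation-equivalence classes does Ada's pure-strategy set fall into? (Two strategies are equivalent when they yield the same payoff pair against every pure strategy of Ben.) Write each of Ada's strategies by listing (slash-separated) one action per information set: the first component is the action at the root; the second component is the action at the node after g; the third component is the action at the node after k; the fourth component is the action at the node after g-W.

Ada has 16 pure strategies: g/W/M/Lo, g/W/M/Mid, g/W/R/Lo, g/W/R/Mid, g/E/M/Lo, g/E/M/Mid, g/E/R/Lo, g/E/R/Mid, k/W/M/Lo, k/W/M/Mid, k/W/R/Lo, k/W/R/Mid, k/E/M/Lo, k/E/M/Mid, k/E/R/Lo, k/E/R/Mid. Columns: s, q.
{g/W/M/Lo, g/W/R/Lo} → row (5,3) (5,3)
{g/W/M/Mid, g/W/R/Mid} → row (2,3) (2,3)
{g/E/M/Lo, g/E/M/Mid, g/E/R/Lo, g/E/R/Mid} → row (6,7) (6,7)
{k/W/M/Lo, k/W/M/Mid, k/E/M/Lo, k/E/M/Mid} → row (4,3) (2,7)
{k/W/R/Lo, k/W/R/Mid, k/E/R/Lo, k/E/R/Mid} → row (6,3) (4,3)
That's 5 distinct rows out of 16 strategies.

5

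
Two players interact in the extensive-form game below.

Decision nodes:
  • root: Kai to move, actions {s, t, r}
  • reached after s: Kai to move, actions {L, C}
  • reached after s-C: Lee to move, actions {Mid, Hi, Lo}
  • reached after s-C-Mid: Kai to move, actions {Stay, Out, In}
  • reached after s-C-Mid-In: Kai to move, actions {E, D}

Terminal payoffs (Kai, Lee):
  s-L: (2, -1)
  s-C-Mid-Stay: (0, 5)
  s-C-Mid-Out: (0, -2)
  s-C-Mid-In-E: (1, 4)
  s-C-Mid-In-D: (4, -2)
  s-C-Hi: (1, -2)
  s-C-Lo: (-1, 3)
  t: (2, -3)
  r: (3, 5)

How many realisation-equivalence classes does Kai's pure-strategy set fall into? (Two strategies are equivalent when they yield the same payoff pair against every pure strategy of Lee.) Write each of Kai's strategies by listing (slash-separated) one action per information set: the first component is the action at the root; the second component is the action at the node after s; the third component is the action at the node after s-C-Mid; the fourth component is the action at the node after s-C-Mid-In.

Kai has 36 pure strategies: s/L/Stay/E, s/L/Stay/D, s/L/Out/E, s/L/Out/D, s/L/In/E, s/L/In/D, s/C/Stay/E, s/C/Stay/D, s/C/Out/E, s/C/Out/D, s/C/In/E, s/C/In/D, t/L/Stay/E, t/L/Stay/D, t/L/Out/E, t/L/Out/D, t/L/In/E, t/L/In/D, t/C/Stay/E, t/C/Stay/D, t/C/Out/E, t/C/Out/D, t/C/In/E, t/C/In/D, r/L/Stay/E, r/L/Stay/D, r/L/Out/E, r/L/Out/D, r/L/In/E, r/L/In/D, r/C/Stay/E, r/C/Stay/D, r/C/Out/E, r/C/Out/D, r/C/In/E, r/C/In/D. Columns: Mid, Hi, Lo.
{s/L/Stay/E, s/L/Stay/D, s/L/Out/E, s/L/Out/D, s/L/In/E, s/L/In/D} → row (2,-1) (2,-1) (2,-1)
{s/C/Stay/E, s/C/Stay/D} → row (0,5) (1,-2) (-1,3)
{s/C/Out/E, s/C/Out/D} → row (0,-2) (1,-2) (-1,3)
{s/C/In/E} → row (1,4) (1,-2) (-1,3)
{s/C/In/D} → row (4,-2) (1,-2) (-1,3)
{t/L/Stay/E, t/L/Stay/D, t/L/Out/E, t/L/Out/D, t/L/In/E, t/L/In/D, t/C/Stay/E, t/C/Stay/D, t/C/Out/E, t/C/Out/D, t/C/In/E, t/C/In/D} → row (2,-3) (2,-3) (2,-3)
{r/L/Stay/E, r/L/Stay/D, r/L/Out/E, r/L/Out/D, r/L/In/E, r/L/In/D, r/C/Stay/E, r/C/Stay/D, r/C/Out/E, r/C/Out/D, r/C/In/E, r/C/In/D} → row (3,5) (3,5) (3,5)
That's 7 distinct rows out of 36 strategies.

7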